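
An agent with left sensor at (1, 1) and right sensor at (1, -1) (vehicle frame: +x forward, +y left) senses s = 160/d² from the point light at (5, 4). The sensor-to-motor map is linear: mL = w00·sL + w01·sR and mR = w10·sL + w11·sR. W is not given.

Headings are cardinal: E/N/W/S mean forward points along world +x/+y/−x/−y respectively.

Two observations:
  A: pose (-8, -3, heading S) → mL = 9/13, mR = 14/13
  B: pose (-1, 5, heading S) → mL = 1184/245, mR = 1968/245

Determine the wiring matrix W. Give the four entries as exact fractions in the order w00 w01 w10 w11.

obs A: pose=(-8,-3,S) → sL=10/13, sR=8/13, mL=9/13, mR=14/13
obs B: pose=(-1,5,S) → sL=32/5, sR=160/49, mL=1184/245, mR=1968/245
sensor matrix S = [[10/13, 8/13], [32/5, 160/49]]; det S = -4544/3185
solve [mL_A; mL_B] = S·[w00; w01] and [mR_A; mR_B] = S·[w10; w11]:
  w00 = 1/2, w01 = 1/2, w10 = 1, w11 = 1/2

1/2 1/2 1 1/2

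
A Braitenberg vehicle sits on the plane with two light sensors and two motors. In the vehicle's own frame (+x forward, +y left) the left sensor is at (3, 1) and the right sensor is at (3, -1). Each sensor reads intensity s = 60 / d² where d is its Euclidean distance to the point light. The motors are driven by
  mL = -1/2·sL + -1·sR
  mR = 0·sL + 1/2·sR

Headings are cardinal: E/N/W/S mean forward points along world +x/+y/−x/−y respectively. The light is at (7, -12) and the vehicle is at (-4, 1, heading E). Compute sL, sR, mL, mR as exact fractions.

left sensor world pos  = (-1, 2); dL² = 260
right sensor world pos = (-1, 0); dR² = 208
sL = 60/260 = 3/13
sR = 60/208 = 15/52
mL = -1/2·sL + -1·sR = -21/52
mR = 0·sL + 1/2·sR = 15/104

3/13 15/52 -21/52 15/104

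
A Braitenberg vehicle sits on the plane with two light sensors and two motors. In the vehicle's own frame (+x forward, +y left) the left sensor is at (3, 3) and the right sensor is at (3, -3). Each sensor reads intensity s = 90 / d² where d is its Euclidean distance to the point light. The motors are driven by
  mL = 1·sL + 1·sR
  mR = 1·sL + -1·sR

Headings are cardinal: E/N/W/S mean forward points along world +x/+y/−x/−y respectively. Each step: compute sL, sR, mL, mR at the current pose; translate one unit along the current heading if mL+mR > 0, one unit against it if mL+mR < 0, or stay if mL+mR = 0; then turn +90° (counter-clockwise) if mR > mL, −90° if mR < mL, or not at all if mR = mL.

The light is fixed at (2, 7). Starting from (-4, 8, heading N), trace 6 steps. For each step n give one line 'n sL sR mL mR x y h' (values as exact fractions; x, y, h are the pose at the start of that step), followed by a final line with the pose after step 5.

0 90/97 18/5 2196/485 -1296/485 -4 8 N
1 45/17 9 198/17 -108/17 -4 9 E
2 18 18/13 252/13 216/13 -3 9 S
3 45/34 9/8 333/136 27/136 -3 8 W
4 90/97 18/5 2196/485 -1296/485 -4 8 N
5 45/17 9 198/17 -108/17 -4 9 E
final -3 9 S

n=0: pose=(-4,8,N); sL=90/97, sR=18/5; mL=2196/485, mR=-1296/485; mL+mR=180/97 → advance +1; mR−mL=-36/5 → turn -1·90°
n=1: pose=(-4,9,E); sL=45/17, sR=9; mL=198/17, mR=-108/17; mL+mR=90/17 → advance +1; mR−mL=-18 → turn -1·90°
n=2: pose=(-3,9,S); sL=18, sR=18/13; mL=252/13, mR=216/13; mL+mR=36 → advance +1; mR−mL=-36/13 → turn -1·90°
n=3: pose=(-3,8,W); sL=45/34, sR=9/8; mL=333/136, mR=27/136; mL+mR=45/17 → advance +1; mR−mL=-9/4 → turn -1·90°
n=4: pose=(-4,8,N); sL=90/97, sR=18/5; mL=2196/485, mR=-1296/485; mL+mR=180/97 → advance +1; mR−mL=-36/5 → turn -1·90°
n=5: pose=(-4,9,E); sL=45/17, sR=9; mL=198/17, mR=-108/17; mL+mR=90/17 → advance +1; mR−mL=-18 → turn -1·90°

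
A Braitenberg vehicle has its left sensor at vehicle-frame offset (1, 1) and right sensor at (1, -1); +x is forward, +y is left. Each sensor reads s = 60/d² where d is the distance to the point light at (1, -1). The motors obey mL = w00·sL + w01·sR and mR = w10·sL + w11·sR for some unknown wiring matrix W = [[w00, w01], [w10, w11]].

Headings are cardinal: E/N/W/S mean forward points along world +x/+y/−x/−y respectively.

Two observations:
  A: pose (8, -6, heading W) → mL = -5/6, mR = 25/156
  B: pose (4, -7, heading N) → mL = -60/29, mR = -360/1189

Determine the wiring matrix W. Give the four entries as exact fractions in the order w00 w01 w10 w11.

-1 0 -1/2 1/2

obs A: pose=(8,-6,W) → sL=5/6, sR=15/13, mL=-5/6, mR=25/156
obs B: pose=(4,-7,N) → sL=60/29, sR=60/41, mL=-60/29, mR=-360/1189
sensor matrix S = [[5/6, 15/13], [60/29, 60/41]]; det S = -18050/15457
solve [mL_A; mL_B] = S·[w00; w01] and [mR_A; mR_B] = S·[w10; w11]:
  w00 = -1, w01 = 0, w10 = -1/2, w11 = 1/2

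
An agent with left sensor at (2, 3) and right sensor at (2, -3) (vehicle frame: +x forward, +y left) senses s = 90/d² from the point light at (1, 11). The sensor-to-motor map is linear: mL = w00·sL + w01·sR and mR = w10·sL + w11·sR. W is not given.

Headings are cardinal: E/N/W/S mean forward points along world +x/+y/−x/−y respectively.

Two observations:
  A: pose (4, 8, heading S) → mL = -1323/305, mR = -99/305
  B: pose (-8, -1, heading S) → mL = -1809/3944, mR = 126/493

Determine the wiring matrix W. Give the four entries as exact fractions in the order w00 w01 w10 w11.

-1/2 -1 1 -1/2

obs A: pose=(4,8,S) → sL=90/61, sR=18/5, mL=-1323/305, mR=-99/305
obs B: pose=(-8,-1,S) → sL=45/116, sR=9/34, mL=-1809/3944, mR=126/493
sensor matrix S = [[90/61, 18/5], [45/116, 9/34]]; det S = -60507/60146
solve [mL_A; mL_B] = S·[w00; w01] and [mR_A; mR_B] = S·[w10; w11]:
  w00 = -1/2, w01 = -1, w10 = 1, w11 = -1/2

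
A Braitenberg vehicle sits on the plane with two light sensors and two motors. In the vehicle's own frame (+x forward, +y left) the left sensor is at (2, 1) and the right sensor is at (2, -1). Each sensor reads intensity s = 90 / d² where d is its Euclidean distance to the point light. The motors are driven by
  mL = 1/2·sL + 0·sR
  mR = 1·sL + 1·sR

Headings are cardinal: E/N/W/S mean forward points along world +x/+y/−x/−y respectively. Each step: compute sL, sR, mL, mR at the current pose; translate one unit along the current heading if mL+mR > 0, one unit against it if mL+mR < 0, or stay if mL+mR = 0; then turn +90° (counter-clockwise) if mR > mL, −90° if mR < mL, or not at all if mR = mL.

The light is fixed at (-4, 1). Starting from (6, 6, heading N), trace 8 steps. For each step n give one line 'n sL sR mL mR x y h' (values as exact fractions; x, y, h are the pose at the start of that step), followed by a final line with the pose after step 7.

n=0: pose=(6,6,N); sL=9/13, sR=9/17; mL=9/26, mR=270/221; mL+mR=693/442 → advance +1; mR−mL=387/442 → turn +1·90°
n=1: pose=(6,7,W); sL=90/89, sR=90/113; mL=45/89, mR=18180/10057; mL+mR=23265/10057 → advance +1; mR−mL=13095/10057 → turn +1·90°
n=2: pose=(5,7,S); sL=45/58, sR=9/8; mL=45/116, mR=441/232; mL+mR=531/232 → advance +1; mR−mL=351/232 → turn +1·90°
n=3: pose=(5,6,E); sL=90/157, sR=90/137; mL=45/157, mR=26460/21509; mL+mR=32625/21509 → advance +1; mR−mL=20295/21509 → turn +1·90°
n=4: pose=(6,6,N); sL=9/13, sR=9/17; mL=9/26, mR=270/221; mL+mR=693/442 → advance +1; mR−mL=387/442 → turn +1·90°
n=5: pose=(6,7,W); sL=90/89, sR=90/113; mL=45/89, mR=18180/10057; mL+mR=23265/10057 → advance +1; mR−mL=13095/10057 → turn +1·90°
n=6: pose=(5,7,S); sL=45/58, sR=9/8; mL=45/116, mR=441/232; mL+mR=531/232 → advance +1; mR−mL=351/232 → turn +1·90°
n=7: pose=(5,6,E); sL=90/157, sR=90/137; mL=45/157, mR=26460/21509; mL+mR=32625/21509 → advance +1; mR−mL=20295/21509 → turn +1·90°

0 9/13 9/17 9/26 270/221 6 6 N
1 90/89 90/113 45/89 18180/10057 6 7 W
2 45/58 9/8 45/116 441/232 5 7 S
3 90/157 90/137 45/157 26460/21509 5 6 E
4 9/13 9/17 9/26 270/221 6 6 N
5 90/89 90/113 45/89 18180/10057 6 7 W
6 45/58 9/8 45/116 441/232 5 7 S
7 90/157 90/137 45/157 26460/21509 5 6 E
final 6 6 N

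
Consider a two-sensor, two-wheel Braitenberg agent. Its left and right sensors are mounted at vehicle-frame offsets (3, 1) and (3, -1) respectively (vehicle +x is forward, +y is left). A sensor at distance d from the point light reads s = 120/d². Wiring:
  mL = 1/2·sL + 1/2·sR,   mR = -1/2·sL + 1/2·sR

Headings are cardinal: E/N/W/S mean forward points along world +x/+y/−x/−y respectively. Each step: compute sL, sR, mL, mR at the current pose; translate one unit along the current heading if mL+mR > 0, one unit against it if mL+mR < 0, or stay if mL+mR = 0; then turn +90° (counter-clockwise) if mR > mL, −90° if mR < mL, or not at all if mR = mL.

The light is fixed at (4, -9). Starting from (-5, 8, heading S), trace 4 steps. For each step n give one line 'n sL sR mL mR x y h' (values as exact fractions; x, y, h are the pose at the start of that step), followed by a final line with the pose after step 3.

n=0: pose=(-5,8,S); sL=6/13, sR=15/37; mL=417/962, mR=-27/962; mL+mR=15/37 → advance +1; mR−mL=-6/13 → turn -1·90°
n=1: pose=(-5,7,W); sL=40/123, sR=120/433; mL=16040/53259, mR=-1280/53259; mL+mR=120/433 → advance +1; mR−mL=-40/123 → turn -1·90°
n=2: pose=(-6,7,N); sL=60/241, sR=60/221; mL=13860/53261, mR=600/53261; mL+mR=60/221 → advance +1; mR−mL=-60/241 → turn -1·90°
n=3: pose=(-6,8,E); sL=120/373, sR=24/61; mL=8136/22753, mR=816/22753; mL+mR=24/61 → advance +1; mR−mL=-120/373 → turn -1·90°

0 6/13 15/37 417/962 -27/962 -5 8 S
1 40/123 120/433 16040/53259 -1280/53259 -5 7 W
2 60/241 60/221 13860/53261 600/53261 -6 7 N
3 120/373 24/61 8136/22753 816/22753 -6 8 E
final -5 8 S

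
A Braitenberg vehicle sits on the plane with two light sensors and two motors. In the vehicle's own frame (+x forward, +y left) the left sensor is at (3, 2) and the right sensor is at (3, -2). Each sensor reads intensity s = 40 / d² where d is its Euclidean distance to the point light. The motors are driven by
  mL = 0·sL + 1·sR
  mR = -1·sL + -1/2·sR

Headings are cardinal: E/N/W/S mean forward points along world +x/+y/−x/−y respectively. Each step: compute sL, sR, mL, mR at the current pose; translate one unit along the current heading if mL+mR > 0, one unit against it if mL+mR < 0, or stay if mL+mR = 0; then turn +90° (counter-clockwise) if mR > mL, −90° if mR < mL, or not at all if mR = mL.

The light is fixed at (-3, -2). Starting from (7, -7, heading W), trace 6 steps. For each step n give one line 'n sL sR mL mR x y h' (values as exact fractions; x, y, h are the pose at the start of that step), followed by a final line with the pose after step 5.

0 20/49 20/29 20/29 -1070/1421 7 -7 W
1 8/17 40/173 40/173 -1724/2941 8 -7 N
2 10/53 2/13 2/13 -183/689 8 -8 E
3 8/45 8/29 8/29 -412/1305 7 -8 S
4 20/49 20/29 20/29 -1070/1421 7 -7 W
5 8/17 40/173 40/173 -1724/2941 8 -7 N
final 8 -8 E

n=0: pose=(7,-7,W); sL=20/49, sR=20/29; mL=20/29, mR=-1070/1421; mL+mR=-90/1421 → advance -1; mR−mL=-2050/1421 → turn -1·90°
n=1: pose=(8,-7,N); sL=8/17, sR=40/173; mL=40/173, mR=-1724/2941; mL+mR=-1044/2941 → advance -1; mR−mL=-2404/2941 → turn -1·90°
n=2: pose=(8,-8,E); sL=10/53, sR=2/13; mL=2/13, mR=-183/689; mL+mR=-77/689 → advance -1; mR−mL=-289/689 → turn -1·90°
n=3: pose=(7,-8,S); sL=8/45, sR=8/29; mL=8/29, mR=-412/1305; mL+mR=-52/1305 → advance -1; mR−mL=-772/1305 → turn -1·90°
n=4: pose=(7,-7,W); sL=20/49, sR=20/29; mL=20/29, mR=-1070/1421; mL+mR=-90/1421 → advance -1; mR−mL=-2050/1421 → turn -1·90°
n=5: pose=(8,-7,N); sL=8/17, sR=40/173; mL=40/173, mR=-1724/2941; mL+mR=-1044/2941 → advance -1; mR−mL=-2404/2941 → turn -1·90°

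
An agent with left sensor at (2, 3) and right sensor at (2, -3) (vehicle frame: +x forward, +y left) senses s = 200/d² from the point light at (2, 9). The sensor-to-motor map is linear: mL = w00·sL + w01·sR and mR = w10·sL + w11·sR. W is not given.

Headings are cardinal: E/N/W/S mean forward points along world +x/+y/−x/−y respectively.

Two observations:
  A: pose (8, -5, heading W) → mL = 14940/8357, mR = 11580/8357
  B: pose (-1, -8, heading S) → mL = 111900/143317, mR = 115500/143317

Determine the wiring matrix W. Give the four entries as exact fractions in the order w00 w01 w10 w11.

1/2 1 1 1/2

obs A: pose=(8,-5,W) → sL=40/61, sR=200/137, mL=14940/8357, mR=11580/8357
obs B: pose=(-1,-8,S) → sL=200/361, sR=200/397, mL=111900/143317, mR=115500/143317
sensor matrix S = [[40/61, 200/137], [200/361, 200/397]]; det S = -573024000/1197700169
solve [mL_A; mL_B] = S·[w00; w01] and [mR_A; mR_B] = S·[w10; w11]:
  w00 = 1/2, w01 = 1, w10 = 1, w11 = 1/2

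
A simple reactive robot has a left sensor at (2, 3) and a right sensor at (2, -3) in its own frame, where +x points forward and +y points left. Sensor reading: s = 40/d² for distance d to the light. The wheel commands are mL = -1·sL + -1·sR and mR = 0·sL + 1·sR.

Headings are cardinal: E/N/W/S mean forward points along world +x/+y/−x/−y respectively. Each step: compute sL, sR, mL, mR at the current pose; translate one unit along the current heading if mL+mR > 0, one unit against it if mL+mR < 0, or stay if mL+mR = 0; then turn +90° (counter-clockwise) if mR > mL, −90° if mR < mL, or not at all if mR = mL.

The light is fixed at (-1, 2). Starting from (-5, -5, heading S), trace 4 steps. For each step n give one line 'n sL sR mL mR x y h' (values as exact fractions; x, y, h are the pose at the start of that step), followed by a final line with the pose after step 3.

n=0: pose=(-5,-5,S); sL=20/41, sR=4/13; mL=-424/533, mR=4/13; mL+mR=-20/41 → advance -1; mR−mL=588/533 → turn +1·90°
n=1: pose=(-5,-4,E); sL=40/13, sR=8/17; mL=-784/221, mR=8/17; mL+mR=-40/13 → advance -1; mR−mL=888/221 → turn +1·90°
n=2: pose=(-6,-4,N); sL=1/2, sR=2; mL=-5/2, mR=2; mL+mR=-1/2 → advance -1; mR−mL=9/2 → turn +1·90°
n=3: pose=(-6,-5,W); sL=40/149, sR=8/13; mL=-1712/1937, mR=8/13; mL+mR=-40/149 → advance -1; mR−mL=2904/1937 → turn +1·90°

0 20/41 4/13 -424/533 4/13 -5 -5 S
1 40/13 8/17 -784/221 8/17 -5 -4 E
2 1/2 2 -5/2 2 -6 -4 N
3 40/149 8/13 -1712/1937 8/13 -6 -5 W
final -5 -5 S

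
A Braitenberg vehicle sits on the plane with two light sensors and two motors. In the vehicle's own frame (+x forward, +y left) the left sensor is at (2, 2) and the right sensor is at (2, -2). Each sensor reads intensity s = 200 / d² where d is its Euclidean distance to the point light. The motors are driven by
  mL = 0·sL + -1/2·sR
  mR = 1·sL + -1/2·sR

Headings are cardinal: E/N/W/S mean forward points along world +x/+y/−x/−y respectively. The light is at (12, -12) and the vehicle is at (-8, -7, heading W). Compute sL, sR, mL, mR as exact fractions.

left sensor world pos  = (-10, -9); dL² = 493
right sensor world pos = (-10, -5); dR² = 533
sL = 200/493 = 200/493
sR = 200/533 = 200/533
mL = 0·sL + -1/2·sR = -100/533
mR = 1·sL + -1/2·sR = 57300/262769

200/493 200/533 -100/533 57300/262769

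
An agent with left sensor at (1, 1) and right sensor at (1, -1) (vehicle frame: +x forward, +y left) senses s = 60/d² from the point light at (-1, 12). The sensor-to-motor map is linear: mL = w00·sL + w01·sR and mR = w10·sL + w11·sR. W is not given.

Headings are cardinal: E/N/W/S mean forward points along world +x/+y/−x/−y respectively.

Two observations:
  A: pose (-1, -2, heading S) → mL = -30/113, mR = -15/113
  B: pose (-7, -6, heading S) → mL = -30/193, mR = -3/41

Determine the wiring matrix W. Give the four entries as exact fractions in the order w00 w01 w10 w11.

-1 0 0 -1/2

obs A: pose=(-1,-2,S) → sL=30/113, sR=30/113, mL=-30/113, mR=-15/113
obs B: pose=(-7,-6,S) → sL=30/193, sR=6/41, mL=-30/193, mR=-3/41
sensor matrix S = [[30/113, 30/113], [30/193, 6/41]]; det S = -2160/894169
solve [mL_A; mL_B] = S·[w00; w01] and [mR_A; mR_B] = S·[w10; w11]:
  w00 = -1, w01 = 0, w10 = 0, w11 = -1/2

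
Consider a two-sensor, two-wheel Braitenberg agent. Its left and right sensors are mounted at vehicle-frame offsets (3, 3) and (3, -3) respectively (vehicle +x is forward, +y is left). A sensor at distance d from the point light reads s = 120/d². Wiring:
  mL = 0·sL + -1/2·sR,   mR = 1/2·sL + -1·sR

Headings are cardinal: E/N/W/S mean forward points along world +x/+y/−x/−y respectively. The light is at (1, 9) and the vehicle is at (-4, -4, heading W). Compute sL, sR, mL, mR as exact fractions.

left sensor world pos  = (-7, -7); dL² = 320
right sensor world pos = (-7, -1); dR² = 164
sL = 120/320 = 3/8
sR = 120/164 = 30/41
mL = 0·sL + -1/2·sR = -15/41
mR = 1/2·sL + -1·sR = -357/656

3/8 30/41 -15/41 -357/656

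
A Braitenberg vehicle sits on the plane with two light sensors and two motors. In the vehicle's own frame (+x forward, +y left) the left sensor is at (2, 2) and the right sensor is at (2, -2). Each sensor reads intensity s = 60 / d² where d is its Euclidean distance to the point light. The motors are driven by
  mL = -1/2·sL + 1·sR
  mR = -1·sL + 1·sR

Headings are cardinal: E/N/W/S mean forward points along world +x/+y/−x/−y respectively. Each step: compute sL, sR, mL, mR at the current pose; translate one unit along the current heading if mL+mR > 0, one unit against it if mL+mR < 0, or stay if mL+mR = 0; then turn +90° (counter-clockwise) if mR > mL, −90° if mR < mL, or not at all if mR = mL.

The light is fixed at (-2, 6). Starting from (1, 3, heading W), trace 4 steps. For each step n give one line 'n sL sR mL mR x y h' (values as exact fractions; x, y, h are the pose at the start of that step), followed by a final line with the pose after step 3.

0 30/13 30 375/13 360/13 1 3 W
1 60 60/17 -450/17 -960/17 0 3 N
2 3 15/13 -9/26 -24/13 0 2 E
3 4/3 60/37 106/111 32/111 -1 2 S
final -1 1 W

n=0: pose=(1,3,W); sL=30/13, sR=30; mL=375/13, mR=360/13; mL+mR=735/13 → advance +1; mR−mL=-15/13 → turn -1·90°
n=1: pose=(0,3,N); sL=60, sR=60/17; mL=-450/17, mR=-960/17; mL+mR=-1410/17 → advance -1; mR−mL=-30 → turn -1·90°
n=2: pose=(0,2,E); sL=3, sR=15/13; mL=-9/26, mR=-24/13; mL+mR=-57/26 → advance -1; mR−mL=-3/2 → turn -1·90°
n=3: pose=(-1,2,S); sL=4/3, sR=60/37; mL=106/111, mR=32/111; mL+mR=46/37 → advance +1; mR−mL=-2/3 → turn -1·90°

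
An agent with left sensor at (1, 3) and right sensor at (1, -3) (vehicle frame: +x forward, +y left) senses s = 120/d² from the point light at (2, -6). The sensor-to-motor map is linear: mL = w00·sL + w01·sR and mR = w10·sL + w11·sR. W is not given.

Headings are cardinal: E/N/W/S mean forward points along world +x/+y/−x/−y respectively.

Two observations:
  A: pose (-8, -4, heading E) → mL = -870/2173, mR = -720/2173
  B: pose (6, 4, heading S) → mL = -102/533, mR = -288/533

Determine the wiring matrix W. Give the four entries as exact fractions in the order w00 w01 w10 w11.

-1 1/2 1 -1

obs A: pose=(-8,-4,E) → sL=60/53, sR=60/41, mL=-870/2173, mR=-720/2173
obs B: pose=(6,4,S) → sL=12/13, sR=60/41, mL=-102/533, mR=-288/533
sensor matrix S = [[60/53, 60/41], [12/13, 60/41]]; det S = 8640/28249
solve [mL_A; mL_B] = S·[w00; w01] and [mR_A; mR_B] = S·[w10; w11]:
  w00 = -1, w01 = 1/2, w10 = 1, w11 = -1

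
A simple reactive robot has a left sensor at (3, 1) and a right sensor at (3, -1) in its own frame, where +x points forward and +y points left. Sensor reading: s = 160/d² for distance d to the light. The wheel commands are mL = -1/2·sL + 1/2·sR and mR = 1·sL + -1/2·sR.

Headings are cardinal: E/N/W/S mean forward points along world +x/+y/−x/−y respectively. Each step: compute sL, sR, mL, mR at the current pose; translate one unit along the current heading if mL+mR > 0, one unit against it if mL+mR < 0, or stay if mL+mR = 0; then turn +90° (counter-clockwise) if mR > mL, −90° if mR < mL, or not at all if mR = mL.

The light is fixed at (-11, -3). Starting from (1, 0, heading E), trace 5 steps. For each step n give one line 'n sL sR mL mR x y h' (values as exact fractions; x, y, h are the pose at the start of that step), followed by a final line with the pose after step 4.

n=0: pose=(1,0,E); sL=160/241, sR=160/229; mL=960/55189, mR=17360/55189; mL+mR=80/241 → advance +1; mR−mL=16400/55189 → turn +1·90°
n=1: pose=(2,0,N); sL=8/9, sR=20/29; mL=-26/261, mR=142/261; mL+mR=4/9 → advance +1; mR−mL=56/87 → turn +1·90°
n=2: pose=(2,1,W); sL=160/109, sR=32/25; mL=-256/2725, mR=2256/2725; mL+mR=80/109 → advance +1; mR−mL=2512/2725 → turn +1·90°
n=3: pose=(1,1,S); sL=16/17, sR=80/61; mL=192/1037, mR=296/1037; mL+mR=8/17 → advance +1; mR−mL=104/1037 → turn +1·90°
n=4: pose=(1,0,E); sL=160/241, sR=160/229; mL=960/55189, mR=17360/55189; mL+mR=80/241 → advance +1; mR−mL=16400/55189 → turn +1·90°

0 160/241 160/229 960/55189 17360/55189 1 0 E
1 8/9 20/29 -26/261 142/261 2 0 N
2 160/109 32/25 -256/2725 2256/2725 2 1 W
3 16/17 80/61 192/1037 296/1037 1 1 S
4 160/241 160/229 960/55189 17360/55189 1 0 E
final 2 0 N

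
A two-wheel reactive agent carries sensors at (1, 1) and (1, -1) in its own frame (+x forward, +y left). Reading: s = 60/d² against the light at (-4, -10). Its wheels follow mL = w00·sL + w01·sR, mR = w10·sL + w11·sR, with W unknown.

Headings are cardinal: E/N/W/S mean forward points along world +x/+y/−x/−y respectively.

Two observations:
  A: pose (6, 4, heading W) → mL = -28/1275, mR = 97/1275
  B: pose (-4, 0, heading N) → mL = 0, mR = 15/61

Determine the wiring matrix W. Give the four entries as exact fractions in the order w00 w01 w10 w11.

obs A: pose=(6,4,W) → sL=6/25, sR=10/51, mL=-28/1275, mR=97/1275
obs B: pose=(-4,0,N) → sL=30/61, sR=30/61, mL=0, mR=15/61
sensor matrix S = [[6/25, 10/51], [30/61, 30/61]]; det S = 112/5185
solve [mL_A; mL_B] = S·[w00; w01] and [mR_A; mR_B] = S·[w10; w11]:
  w00 = -1/2, w01 = 1/2, w10 = -1/2, w11 = 1

-1/2 1/2 -1/2 1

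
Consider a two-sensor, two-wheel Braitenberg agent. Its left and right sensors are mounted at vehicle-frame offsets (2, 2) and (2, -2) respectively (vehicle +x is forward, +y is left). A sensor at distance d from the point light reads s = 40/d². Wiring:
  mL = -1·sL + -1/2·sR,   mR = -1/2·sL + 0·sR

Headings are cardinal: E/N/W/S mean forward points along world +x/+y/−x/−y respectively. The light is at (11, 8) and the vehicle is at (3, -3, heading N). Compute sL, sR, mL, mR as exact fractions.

40/181 40/117 -8300/21177 -20/181

left sensor world pos  = (1, -1); dL² = 181
right sensor world pos = (5, -1); dR² = 117
sL = 40/181 = 40/181
sR = 40/117 = 40/117
mL = -1·sL + -1/2·sR = -8300/21177
mR = -1/2·sL + 0·sR = -20/181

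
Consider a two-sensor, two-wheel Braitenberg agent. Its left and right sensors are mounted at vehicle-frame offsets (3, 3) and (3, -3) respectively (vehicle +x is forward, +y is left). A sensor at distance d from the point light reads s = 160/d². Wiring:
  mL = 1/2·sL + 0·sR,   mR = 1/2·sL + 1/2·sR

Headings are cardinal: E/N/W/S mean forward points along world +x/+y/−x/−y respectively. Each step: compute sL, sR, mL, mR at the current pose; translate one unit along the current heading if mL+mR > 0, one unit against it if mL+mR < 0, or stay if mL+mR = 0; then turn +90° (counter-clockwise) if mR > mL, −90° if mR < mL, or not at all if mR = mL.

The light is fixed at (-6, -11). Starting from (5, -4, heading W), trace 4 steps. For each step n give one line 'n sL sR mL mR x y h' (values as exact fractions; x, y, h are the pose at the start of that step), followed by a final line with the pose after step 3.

n=0: pose=(5,-4,W); sL=2, sR=40/41; mL=1, mR=61/41; mL+mR=102/41 → advance +1; mR−mL=20/41 → turn +1·90°
n=1: pose=(4,-4,S); sL=32/37, sR=32/13; mL=16/37, mR=800/481; mL+mR=1008/481 → advance +1; mR−mL=16/13 → turn +1·90°
n=2: pose=(4,-5,E); sL=16/25, sR=80/89; mL=8/25, mR=1712/2225; mL+mR=2424/2225 → advance +1; mR−mL=40/89 → turn +1·90°
n=3: pose=(5,-5,N); sL=32/29, sR=160/277; mL=16/29, mR=6752/8033; mL+mR=11184/8033 → advance +1; mR−mL=80/277 → turn +1·90°

0 2 40/41 1 61/41 5 -4 W
1 32/37 32/13 16/37 800/481 4 -4 S
2 16/25 80/89 8/25 1712/2225 4 -5 E
3 32/29 160/277 16/29 6752/8033 5 -5 N
final 5 -4 W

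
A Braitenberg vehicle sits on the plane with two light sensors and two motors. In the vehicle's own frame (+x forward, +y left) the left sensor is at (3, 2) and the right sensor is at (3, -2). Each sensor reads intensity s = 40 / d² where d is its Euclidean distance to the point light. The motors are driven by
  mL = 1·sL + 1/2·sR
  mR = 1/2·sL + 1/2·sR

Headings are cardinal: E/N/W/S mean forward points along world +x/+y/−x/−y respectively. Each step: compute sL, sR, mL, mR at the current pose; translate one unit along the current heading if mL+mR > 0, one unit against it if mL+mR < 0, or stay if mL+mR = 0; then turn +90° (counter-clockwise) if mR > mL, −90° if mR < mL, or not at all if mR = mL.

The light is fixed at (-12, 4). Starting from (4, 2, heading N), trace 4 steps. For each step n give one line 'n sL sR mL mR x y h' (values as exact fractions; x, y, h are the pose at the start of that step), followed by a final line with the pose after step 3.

0 40/197 8/65 3388/12805 2088/12805 4 2 N
1 20/181 4/37 1102/6697 732/6697 4 3 E
2 40/377 40/241 17180/90857 12360/90857 5 3 S
3 10/53 10/49 755/2597 510/2597 5 2 W
final 4 2 N

n=0: pose=(4,2,N); sL=40/197, sR=8/65; mL=3388/12805, mR=2088/12805; mL+mR=5476/12805 → advance +1; mR−mL=-20/197 → turn -1·90°
n=1: pose=(4,3,E); sL=20/181, sR=4/37; mL=1102/6697, mR=732/6697; mL+mR=1834/6697 → advance +1; mR−mL=-10/181 → turn -1·90°
n=2: pose=(5,3,S); sL=40/377, sR=40/241; mL=17180/90857, mR=12360/90857; mL+mR=29540/90857 → advance +1; mR−mL=-20/377 → turn -1·90°
n=3: pose=(5,2,W); sL=10/53, sR=10/49; mL=755/2597, mR=510/2597; mL+mR=1265/2597 → advance +1; mR−mL=-5/53 → turn -1·90°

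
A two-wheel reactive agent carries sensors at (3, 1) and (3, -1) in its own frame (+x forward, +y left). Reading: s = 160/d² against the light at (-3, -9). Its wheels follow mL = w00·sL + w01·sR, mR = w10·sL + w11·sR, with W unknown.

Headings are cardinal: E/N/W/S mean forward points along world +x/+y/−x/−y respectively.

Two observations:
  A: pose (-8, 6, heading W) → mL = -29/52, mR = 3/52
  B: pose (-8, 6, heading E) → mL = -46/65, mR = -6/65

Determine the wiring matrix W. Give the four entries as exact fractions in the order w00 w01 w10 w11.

obs A: pose=(-8,6,W) → sL=8/13, sR=1/2, mL=-29/52, mR=3/52
obs B: pose=(-8,6,E) → sL=8/13, sR=4/5, mL=-46/65, mR=-6/65
sensor matrix S = [[8/13, 1/2], [8/13, 4/5]]; det S = 12/65
solve [mL_A; mL_B] = S·[w00; w01] and [mR_A; mR_B] = S·[w10; w11]:
  w00 = -1/2, w01 = -1/2, w10 = 1/2, w11 = -1/2

-1/2 -1/2 1/2 -1/2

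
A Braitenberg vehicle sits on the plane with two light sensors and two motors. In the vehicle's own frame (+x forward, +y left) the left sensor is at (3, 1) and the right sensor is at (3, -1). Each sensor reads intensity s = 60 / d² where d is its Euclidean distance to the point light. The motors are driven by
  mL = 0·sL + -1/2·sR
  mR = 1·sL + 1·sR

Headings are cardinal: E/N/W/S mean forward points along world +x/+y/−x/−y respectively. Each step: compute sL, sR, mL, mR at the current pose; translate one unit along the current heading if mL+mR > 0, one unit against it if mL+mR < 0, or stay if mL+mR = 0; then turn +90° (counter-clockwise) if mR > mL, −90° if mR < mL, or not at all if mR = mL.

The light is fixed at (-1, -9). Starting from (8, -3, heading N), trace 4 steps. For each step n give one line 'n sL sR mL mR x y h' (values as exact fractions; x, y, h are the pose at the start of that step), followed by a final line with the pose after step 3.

n=0: pose=(8,-3,N); sL=12/29, sR=60/181; mL=-30/181, mR=3912/5249; mL+mR=3042/5249 → advance +1; mR−mL=4782/5249 → turn +1·90°
n=1: pose=(8,-2,W); sL=5/6, sR=3/5; mL=-3/10, mR=43/30; mL+mR=17/15 → advance +1; mR−mL=26/15 → turn +1·90°
n=2: pose=(7,-2,S); sL=60/97, sR=12/13; mL=-6/13, mR=1944/1261; mL+mR=1362/1261 → advance +1; mR−mL=2526/1261 → turn +1·90°
n=3: pose=(7,-3,E); sL=6/17, sR=30/73; mL=-15/73, mR=948/1241; mL+mR=693/1241 → advance +1; mR−mL=1203/1241 → turn +1·90°

0 12/29 60/181 -30/181 3912/5249 8 -3 N
1 5/6 3/5 -3/10 43/30 8 -2 W
2 60/97 12/13 -6/13 1944/1261 7 -2 S
3 6/17 30/73 -15/73 948/1241 7 -3 E
final 8 -3 N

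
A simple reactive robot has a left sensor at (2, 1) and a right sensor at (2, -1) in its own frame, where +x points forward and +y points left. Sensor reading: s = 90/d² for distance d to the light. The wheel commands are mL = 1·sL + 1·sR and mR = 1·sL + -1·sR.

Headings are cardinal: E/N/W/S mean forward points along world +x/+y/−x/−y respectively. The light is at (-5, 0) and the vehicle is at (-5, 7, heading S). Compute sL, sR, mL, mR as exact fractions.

left sensor world pos  = (-4, 5); dL² = 26
right sensor world pos = (-6, 5); dR² = 26
sL = 90/26 = 45/13
sR = 90/26 = 45/13
mL = 1·sL + 1·sR = 90/13
mR = 1·sL + -1·sR = 0

45/13 45/13 90/13 0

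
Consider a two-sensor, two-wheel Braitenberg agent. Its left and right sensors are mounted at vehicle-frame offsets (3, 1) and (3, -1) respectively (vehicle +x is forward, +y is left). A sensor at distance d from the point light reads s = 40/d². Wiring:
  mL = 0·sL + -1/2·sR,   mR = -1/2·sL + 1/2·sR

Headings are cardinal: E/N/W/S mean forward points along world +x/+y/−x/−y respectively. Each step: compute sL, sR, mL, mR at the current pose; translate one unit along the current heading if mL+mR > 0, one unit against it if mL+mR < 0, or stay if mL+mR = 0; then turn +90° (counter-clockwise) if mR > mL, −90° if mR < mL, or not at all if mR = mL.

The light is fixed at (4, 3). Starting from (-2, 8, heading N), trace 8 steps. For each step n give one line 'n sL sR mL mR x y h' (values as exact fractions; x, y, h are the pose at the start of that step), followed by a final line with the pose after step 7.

0 40/113 40/89 -20/89 480/10057 -2 8 N
1 4/9 20/53 -10/53 -16/477 -2 7 W
2 40/17 40/37 -20/37 -400/629 -1 7 S
3 1/2 2/5 -1/5 -1/20 -1 8 W
4 40/13 40/29 -20/29 -320/377 0 8 S
5 20/37 20/49 -10/49 -120/1813 0 9 W
6 40/13 8/5 -4/5 -48/65 1 9 S
7 5/8 10/9 -5/9 35/144 1 10 E
final 0 10 N

n=0: pose=(-2,8,N); sL=40/113, sR=40/89; mL=-20/89, mR=480/10057; mL+mR=-20/113 → advance -1; mR−mL=2740/10057 → turn +1·90°
n=1: pose=(-2,7,W); sL=4/9, sR=20/53; mL=-10/53, mR=-16/477; mL+mR=-2/9 → advance -1; mR−mL=74/477 → turn +1·90°
n=2: pose=(-1,7,S); sL=40/17, sR=40/37; mL=-20/37, mR=-400/629; mL+mR=-20/17 → advance -1; mR−mL=-60/629 → turn -1·90°
n=3: pose=(-1,8,W); sL=1/2, sR=2/5; mL=-1/5, mR=-1/20; mL+mR=-1/4 → advance -1; mR−mL=3/20 → turn +1·90°
n=4: pose=(0,8,S); sL=40/13, sR=40/29; mL=-20/29, mR=-320/377; mL+mR=-20/13 → advance -1; mR−mL=-60/377 → turn -1·90°
n=5: pose=(0,9,W); sL=20/37, sR=20/49; mL=-10/49, mR=-120/1813; mL+mR=-10/37 → advance -1; mR−mL=250/1813 → turn +1·90°
n=6: pose=(1,9,S); sL=40/13, sR=8/5; mL=-4/5, mR=-48/65; mL+mR=-20/13 → advance -1; mR−mL=4/65 → turn +1·90°
n=7: pose=(1,10,E); sL=5/8, sR=10/9; mL=-5/9, mR=35/144; mL+mR=-5/16 → advance -1; mR−mL=115/144 → turn +1·90°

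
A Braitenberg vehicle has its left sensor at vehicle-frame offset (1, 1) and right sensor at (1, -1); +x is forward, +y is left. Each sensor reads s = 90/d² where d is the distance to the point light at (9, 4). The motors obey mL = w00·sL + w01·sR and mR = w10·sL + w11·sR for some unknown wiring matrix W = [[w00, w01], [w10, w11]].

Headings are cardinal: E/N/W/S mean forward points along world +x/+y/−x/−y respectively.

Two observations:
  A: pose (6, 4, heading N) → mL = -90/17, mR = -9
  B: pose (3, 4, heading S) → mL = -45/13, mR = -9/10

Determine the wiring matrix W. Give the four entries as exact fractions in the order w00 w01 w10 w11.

obs A: pose=(6,4,N) → sL=90/17, sR=18, mL=-90/17, mR=-9
obs B: pose=(3,4,S) → sL=45/13, sR=9/5, mL=-45/13, mR=-9/10
sensor matrix S = [[90/17, 18], [45/13, 9/5]]; det S = -11664/221
solve [mL_A; mL_B] = S·[w00; w01] and [mR_A; mR_B] = S·[w10; w11]:
  w00 = -1, w01 = 0, w10 = 0, w11 = -1/2

-1 0 0 -1/2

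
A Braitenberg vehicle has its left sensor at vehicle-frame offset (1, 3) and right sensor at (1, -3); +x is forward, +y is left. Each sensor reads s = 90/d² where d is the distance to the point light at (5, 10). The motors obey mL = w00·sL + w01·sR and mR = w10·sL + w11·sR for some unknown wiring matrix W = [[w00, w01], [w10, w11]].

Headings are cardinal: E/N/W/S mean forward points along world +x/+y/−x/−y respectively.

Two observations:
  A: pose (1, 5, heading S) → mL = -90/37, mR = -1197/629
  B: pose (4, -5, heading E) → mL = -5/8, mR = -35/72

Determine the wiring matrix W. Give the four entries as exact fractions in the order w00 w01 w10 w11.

obs A: pose=(1,5,S) → sL=90/37, sR=18/17, mL=-90/37, mR=-1197/629
obs B: pose=(4,-5,E) → sL=5/8, sR=5/18, mL=-5/8, mR=-35/72
sensor matrix S = [[90/37, 18/17], [5/8, 5/18]]; det S = 35/2516
solve [mL_A; mL_B] = S·[w00; w01] and [mR_A; mR_B] = S·[w10; w11]:
  w00 = -1, w01 = 0, w10 = -1, w11 = 1/2

-1 0 -1 1/2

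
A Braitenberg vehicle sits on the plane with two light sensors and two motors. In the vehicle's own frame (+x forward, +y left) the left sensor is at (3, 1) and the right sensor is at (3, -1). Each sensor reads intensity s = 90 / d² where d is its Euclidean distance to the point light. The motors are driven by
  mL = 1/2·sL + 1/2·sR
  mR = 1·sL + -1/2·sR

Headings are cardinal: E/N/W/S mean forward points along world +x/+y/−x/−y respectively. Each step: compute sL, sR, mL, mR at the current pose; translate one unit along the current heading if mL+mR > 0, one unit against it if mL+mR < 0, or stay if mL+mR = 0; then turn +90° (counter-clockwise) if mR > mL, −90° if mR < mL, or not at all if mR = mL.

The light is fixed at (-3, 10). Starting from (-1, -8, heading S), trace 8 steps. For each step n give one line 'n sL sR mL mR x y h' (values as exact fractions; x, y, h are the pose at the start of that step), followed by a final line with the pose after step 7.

n=0: pose=(-1,-8,S); sL=1/5, sR=45/221; mL=223/1105, mR=217/2210; mL+mR=3/10 → advance +1; mR−mL=-229/2210 → turn -1·90°
n=1: pose=(-1,-9,W); sL=90/401, sR=18/65; mL=6534/26065, mR=2241/26065; mL+mR=135/401 → advance +1; mR−mL=-4293/26065 → turn -1·90°
n=2: pose=(-2,-9,N); sL=45/128, sR=9/26; mL=1161/3328, mR=297/1664; mL+mR=135/256 → advance +1; mR−mL=-567/3328 → turn -1·90°
n=3: pose=(-2,-8,E); sL=18/61, sR=90/377; mL=6138/22997, mR=4041/22997; mL+mR=27/61 → advance +1; mR−mL=-2097/22997 → turn -1·90°
n=4: pose=(-1,-8,S); sL=1/5, sR=45/221; mL=223/1105, mR=217/2210; mL+mR=3/10 → advance +1; mR−mL=-229/2210 → turn -1·90°
n=5: pose=(-1,-9,W); sL=90/401, sR=18/65; mL=6534/26065, mR=2241/26065; mL+mR=135/401 → advance +1; mR−mL=-4293/26065 → turn -1·90°
n=6: pose=(-2,-9,N); sL=45/128, sR=9/26; mL=1161/3328, mR=297/1664; mL+mR=135/256 → advance +1; mR−mL=-567/3328 → turn -1·90°
n=7: pose=(-2,-8,E); sL=18/61, sR=90/377; mL=6138/22997, mR=4041/22997; mL+mR=27/61 → advance +1; mR−mL=-2097/22997 → turn -1·90°

0 1/5 45/221 223/1105 217/2210 -1 -8 S
1 90/401 18/65 6534/26065 2241/26065 -1 -9 W
2 45/128 9/26 1161/3328 297/1664 -2 -9 N
3 18/61 90/377 6138/22997 4041/22997 -2 -8 E
4 1/5 45/221 223/1105 217/2210 -1 -8 S
5 90/401 18/65 6534/26065 2241/26065 -1 -9 W
6 45/128 9/26 1161/3328 297/1664 -2 -9 N
7 18/61 90/377 6138/22997 4041/22997 -2 -8 E
final -1 -8 S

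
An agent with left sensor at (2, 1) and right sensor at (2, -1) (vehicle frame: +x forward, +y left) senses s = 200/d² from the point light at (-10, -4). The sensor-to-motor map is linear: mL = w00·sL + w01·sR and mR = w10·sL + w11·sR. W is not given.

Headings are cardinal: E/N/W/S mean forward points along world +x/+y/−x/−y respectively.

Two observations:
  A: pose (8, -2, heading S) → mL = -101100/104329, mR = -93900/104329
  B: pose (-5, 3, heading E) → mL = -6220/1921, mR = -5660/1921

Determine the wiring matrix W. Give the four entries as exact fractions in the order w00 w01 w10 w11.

-1/2 -1 -1 -1/2

obs A: pose=(8,-2,S) → sL=200/361, sR=200/289, mL=-101100/104329, mR=-93900/104329
obs B: pose=(-5,3,E) → sL=200/113, sR=40/17, mL=-6220/1921, mR=-5660/1921
sensor matrix S = [[200/361, 200/289], [200/113, 40/17]]; det S = 928000/11789177
solve [mL_A; mL_B] = S·[w00; w01] and [mR_A; mR_B] = S·[w10; w11]:
  w00 = -1/2, w01 = -1, w10 = -1, w11 = -1/2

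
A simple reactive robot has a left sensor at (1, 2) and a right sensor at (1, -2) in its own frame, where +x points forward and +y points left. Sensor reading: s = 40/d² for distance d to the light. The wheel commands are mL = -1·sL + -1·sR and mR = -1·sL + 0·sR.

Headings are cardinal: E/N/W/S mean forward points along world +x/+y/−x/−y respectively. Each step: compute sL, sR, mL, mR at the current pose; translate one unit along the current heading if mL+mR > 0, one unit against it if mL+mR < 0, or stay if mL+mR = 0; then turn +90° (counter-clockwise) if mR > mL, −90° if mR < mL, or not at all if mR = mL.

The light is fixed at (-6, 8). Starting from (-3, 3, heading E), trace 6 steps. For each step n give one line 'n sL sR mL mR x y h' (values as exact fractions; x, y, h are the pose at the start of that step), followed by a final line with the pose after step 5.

n=0: pose=(-3,3,E); sL=8/5, sR=8/13; mL=-144/65, mR=-8/5; mL+mR=-248/65 → advance -1; mR−mL=8/13 → turn +1·90°
n=1: pose=(-4,3,N); sL=5/2, sR=5/4; mL=-15/4, mR=-5/2; mL+mR=-25/4 → advance -1; mR−mL=5/4 → turn +1·90°
n=2: pose=(-4,2,W); sL=8/13, sR=40/17; mL=-656/221, mR=-8/13; mL+mR=-792/221 → advance -1; mR−mL=40/17 → turn +1·90°
n=3: pose=(-3,2,S); sL=20/37, sR=4/5; mL=-248/185, mR=-20/37; mL+mR=-348/185 → advance -1; mR−mL=4/5 → turn +1·90°
n=4: pose=(-3,3,E); sL=8/5, sR=8/13; mL=-144/65, mR=-8/5; mL+mR=-248/65 → advance -1; mR−mL=8/13 → turn +1·90°
n=5: pose=(-4,3,N); sL=5/2, sR=5/4; mL=-15/4, mR=-5/2; mL+mR=-25/4 → advance -1; mR−mL=5/4 → turn +1·90°

0 8/5 8/13 -144/65 -8/5 -3 3 E
1 5/2 5/4 -15/4 -5/2 -4 3 N
2 8/13 40/17 -656/221 -8/13 -4 2 W
3 20/37 4/5 -248/185 -20/37 -3 2 S
4 8/5 8/13 -144/65 -8/5 -3 3 E
5 5/2 5/4 -15/4 -5/2 -4 3 N
final -4 2 W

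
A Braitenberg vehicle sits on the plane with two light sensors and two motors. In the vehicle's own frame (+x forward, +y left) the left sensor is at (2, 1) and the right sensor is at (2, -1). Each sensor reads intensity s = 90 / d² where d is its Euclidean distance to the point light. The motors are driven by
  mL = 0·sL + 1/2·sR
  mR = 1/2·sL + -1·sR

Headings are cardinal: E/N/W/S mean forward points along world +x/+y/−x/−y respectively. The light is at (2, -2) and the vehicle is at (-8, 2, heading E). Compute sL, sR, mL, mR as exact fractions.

left sensor world pos  = (-6, 3); dL² = 89
right sensor world pos = (-6, 1); dR² = 73
sL = 90/89 = 90/89
sR = 90/73 = 90/73
mL = 0·sL + 1/2·sR = 45/73
mR = 1/2·sL + -1·sR = -4725/6497

90/89 90/73 45/73 -4725/6497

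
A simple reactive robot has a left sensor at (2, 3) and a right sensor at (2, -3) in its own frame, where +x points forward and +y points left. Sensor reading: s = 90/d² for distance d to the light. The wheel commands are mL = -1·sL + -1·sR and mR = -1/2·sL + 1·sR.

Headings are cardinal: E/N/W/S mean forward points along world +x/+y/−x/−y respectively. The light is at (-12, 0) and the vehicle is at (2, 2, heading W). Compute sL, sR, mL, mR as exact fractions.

18/29 90/169 -5652/4901 1089/4901

left sensor world pos  = (0, -1); dL² = 145
right sensor world pos = (0, 5); dR² = 169
sL = 90/145 = 18/29
sR = 90/169 = 90/169
mL = -1·sL + -1·sR = -5652/4901
mR = -1/2·sL + 1·sR = 1089/4901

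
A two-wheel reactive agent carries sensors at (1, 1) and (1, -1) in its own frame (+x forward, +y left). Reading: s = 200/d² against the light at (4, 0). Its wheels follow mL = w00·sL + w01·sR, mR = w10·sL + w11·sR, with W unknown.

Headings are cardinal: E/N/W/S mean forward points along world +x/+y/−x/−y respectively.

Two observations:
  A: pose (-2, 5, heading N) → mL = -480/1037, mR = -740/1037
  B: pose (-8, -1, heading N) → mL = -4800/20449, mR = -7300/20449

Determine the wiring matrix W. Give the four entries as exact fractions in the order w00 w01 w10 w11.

1/2 -1/2 -1 1/2

obs A: pose=(-2,5,N) → sL=40/17, sR=200/61, mL=-480/1037, mR=-740/1037
obs B: pose=(-8,-1,N) → sL=200/169, sR=200/121, mL=-4800/20449, mR=-7300/20449
sensor matrix S = [[40/17, 200/61], [200/169, 200/121]]; det S = 192000/21205613
solve [mL_A; mL_B] = S·[w00; w01] and [mR_A; mR_B] = S·[w10; w11]:
  w00 = 1/2, w01 = -1/2, w10 = -1, w11 = 1/2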